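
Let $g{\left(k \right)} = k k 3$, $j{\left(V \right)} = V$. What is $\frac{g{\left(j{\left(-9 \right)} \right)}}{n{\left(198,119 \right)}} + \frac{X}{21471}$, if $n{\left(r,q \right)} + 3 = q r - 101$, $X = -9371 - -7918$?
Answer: $- \frac{28867021}{503666718} \approx -0.057314$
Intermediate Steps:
$X = -1453$ ($X = -9371 + 7918 = -1453$)
$n{\left(r,q \right)} = -104 + q r$ ($n{\left(r,q \right)} = -3 + \left(q r - 101\right) = -3 + \left(-101 + q r\right) = -104 + q r$)
$g{\left(k \right)} = 3 k^{2}$ ($g{\left(k \right)} = k^{2} \cdot 3 = 3 k^{2}$)
$\frac{g{\left(j{\left(-9 \right)} \right)}}{n{\left(198,119 \right)}} + \frac{X}{21471} = \frac{3 \left(-9\right)^{2}}{-104 + 119 \cdot 198} - \frac{1453}{21471} = \frac{3 \cdot 81}{-104 + 23562} - \frac{1453}{21471} = \frac{243}{23458} - \frac{1453}{21471} = - \frac{28867021}{503666718}$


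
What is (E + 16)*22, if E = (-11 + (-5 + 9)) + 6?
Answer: 330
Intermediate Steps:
E = -1 (E = (-11 + 4) + 6 = -7 + 6 = -1)
(E + 16)*22 = (-1 + 16)*22 = 15*22 = 330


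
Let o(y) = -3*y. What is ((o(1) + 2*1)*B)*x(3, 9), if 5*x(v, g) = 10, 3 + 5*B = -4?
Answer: 14/5 ≈ 2.8000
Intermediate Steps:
B = -7/5 (B = -⅗ + (⅕)*(-4) = -⅗ - ⅘ = -7/5 ≈ -1.4000)
x(v, g) = 2 (x(v, g) = (⅕)*10 = 2)
((o(1) + 2*1)*B)*x(3, 9) = ((-3*1 + 2*1)*(-7/5))*2 = ((-3 + 2)*(-7/5))*2 = -1*(-7/5)*2 = (7/5)*2 = 14/5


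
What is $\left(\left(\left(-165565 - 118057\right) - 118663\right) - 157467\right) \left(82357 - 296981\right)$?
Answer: $120136213248$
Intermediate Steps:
$\left(\left(\left(-165565 - 118057\right) - 118663\right) - 157467\right) \left(82357 - 296981\right) = \left(\left(-283622 - 118663\right) - 157467\right) \left(82357 - 296981\right) = \left(-402285 - 157467\right) \left(-214624\right) = \left(-559752\right) \left(-214624\right) = 120136213248$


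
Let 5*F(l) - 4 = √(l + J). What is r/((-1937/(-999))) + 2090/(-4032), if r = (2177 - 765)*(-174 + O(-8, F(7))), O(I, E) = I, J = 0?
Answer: -39812591417/300384 ≈ -1.3254e+5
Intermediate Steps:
F(l) = ⅘ + √l/5 (F(l) = ⅘ + √(l + 0)/5 = ⅘ + √l/5)
r = -256984 (r = (2177 - 765)*(-174 - 8) = 1412*(-182) = -256984)
r/((-1937/(-999))) + 2090/(-4032) = -256984/((-1937/(-999))) + 2090/(-4032) = -256984/((-1937*(-1/999))) + 2090*(-1/4032) = -256984/1937/999 - 1045/2016 = -256984*999/1937 - 1045/2016 = -19748232/149 - 1045/2016 = -39812591417/300384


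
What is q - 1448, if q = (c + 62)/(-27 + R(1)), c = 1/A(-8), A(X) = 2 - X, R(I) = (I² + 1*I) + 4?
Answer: -101567/70 ≈ -1451.0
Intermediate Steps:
R(I) = 4 + I + I² (R(I) = (I² + I) + 4 = (I + I²) + 4 = 4 + I + I²)
c = ⅒ (c = 1/(2 - 1*(-8)) = 1/(2 + 8) = 1/10 = ⅒ ≈ 0.10000)
q = -207/70 (q = (⅒ + 62)/(-27 + (4 + 1 + 1²)) = 621/(10*(-27 + (4 + 1 + 1))) = 621/(10*(-27 + 6)) = (621/10)/(-21) = (621/10)*(-1/21) = -207/70 ≈ -2.9571)
q - 1448 = -207/70 - 1448 = -101567/70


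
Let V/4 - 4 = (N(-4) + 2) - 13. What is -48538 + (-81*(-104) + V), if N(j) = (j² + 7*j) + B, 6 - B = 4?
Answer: -40182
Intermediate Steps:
B = 2 (B = 6 - 1*4 = 6 - 4 = 2)
N(j) = 2 + j² + 7*j (N(j) = (j² + 7*j) + 2 = 2 + j² + 7*j)
V = -68 (V = 16 + 4*(((2 + (-4)² + 7*(-4)) + 2) - 13) = 16 + 4*(((2 + 16 - 28) + 2) - 13) = 16 + 4*((-10 + 2) - 13) = 16 + 4*(-8 - 13) = 16 + 4*(-21) = 16 - 84 = -68)
-48538 + (-81*(-104) + V) = -48538 + (-81*(-104) - 68) = -48538 + (8424 - 68) = -48538 + 8356 = -40182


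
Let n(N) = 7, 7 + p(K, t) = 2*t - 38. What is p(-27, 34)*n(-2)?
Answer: 161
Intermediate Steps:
p(K, t) = -45 + 2*t (p(K, t) = -7 + (2*t - 38) = -7 + (-38 + 2*t) = -45 + 2*t)
p(-27, 34)*n(-2) = (-45 + 2*34)*7 = (-45 + 68)*7 = 23*7 = 161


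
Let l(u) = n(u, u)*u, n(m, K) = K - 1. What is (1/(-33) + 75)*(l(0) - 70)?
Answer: -173180/33 ≈ -5247.9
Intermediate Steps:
n(m, K) = -1 + K
l(u) = u*(-1 + u) (l(u) = (-1 + u)*u = u*(-1 + u))
(1/(-33) + 75)*(l(0) - 70) = (1/(-33) + 75)*(0*(-1 + 0) - 70) = (-1/33 + 75)*(0*(-1) - 70) = 2474*(0 - 70)/33 = (2474/33)*(-70) = -173180/33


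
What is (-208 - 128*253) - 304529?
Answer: -337121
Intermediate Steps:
(-208 - 128*253) - 304529 = (-208 - 32384) - 304529 = -32592 - 304529 = -337121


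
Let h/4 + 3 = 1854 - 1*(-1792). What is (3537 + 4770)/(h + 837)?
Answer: 8307/15409 ≈ 0.53910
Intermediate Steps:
h = 14572 (h = -12 + 4*(1854 - 1*(-1792)) = -12 + 4*(1854 + 1792) = -12 + 4*3646 = -12 + 14584 = 14572)
(3537 + 4770)/(h + 837) = (3537 + 4770)/(14572 + 837) = 8307/15409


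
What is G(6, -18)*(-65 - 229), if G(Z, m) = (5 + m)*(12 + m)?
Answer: -22932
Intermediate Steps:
G(6, -18)*(-65 - 229) = (60 + (-18)**2 + 17*(-18))*(-65 - 229) = (60 + 324 - 306)*(-294) = 78*(-294) = -22932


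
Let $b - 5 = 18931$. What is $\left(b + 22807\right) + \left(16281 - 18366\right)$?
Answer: $39658$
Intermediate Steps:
$b = 18936$ ($b = 5 + 18931 = 18936$)
$\left(b + 22807\right) + \left(16281 - 18366\right) = \left(18936 + 22807\right) + \left(16281 - 18366\right) = 41743 - 2085 = 39658$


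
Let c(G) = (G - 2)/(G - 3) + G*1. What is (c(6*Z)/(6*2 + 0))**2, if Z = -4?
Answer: 96721/26244 ≈ 3.6855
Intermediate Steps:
c(G) = G + (-2 + G)/(-3 + G) (c(G) = (-2 + G)/(-3 + G) + G = G + (-2 + G)/(-3 + G))
(c(6*Z)/(6*2 + 0))**2 = (((-2 + (6*(-4))**2 - 12*(-4))/(-3 + 6*(-4)))/(6*2 + 0))**2 = (((-2 + (-24)**2 - 2*(-24))/(-3 - 24))/(12 + 0))**2 = (((-2 + 576 + 48)/(-27))/12)**2 = (-1/27*622*(1/12))**2 = (-622/27*1/12)**2 = (-311/162)**2 = 96721/26244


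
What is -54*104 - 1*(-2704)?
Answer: -2912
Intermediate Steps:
-54*104 - 1*(-2704) = -5616 + 2704 = -2912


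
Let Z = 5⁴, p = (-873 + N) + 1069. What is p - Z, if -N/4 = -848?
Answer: 2963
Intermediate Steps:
N = 3392 (N = -4*(-848) = 3392)
p = 3588 (p = (-873 + 3392) + 1069 = 2519 + 1069 = 3588)
Z = 625
p - Z = 3588 - 1*625 = 3588 - 625 = 2963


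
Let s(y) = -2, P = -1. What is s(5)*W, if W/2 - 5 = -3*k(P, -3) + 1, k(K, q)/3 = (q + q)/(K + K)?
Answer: 84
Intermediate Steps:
k(K, q) = 3*q/K (k(K, q) = 3*((q + q)/(K + K)) = 3*((2*q)/((2*K))) = 3*((2*q)*(1/(2*K))) = 3*(q/K) = 3*q/K)
W = -42 (W = 10 + 2*(-9*(-3)/(-1) + 1) = 10 + 2*(-9*(-3)*(-1) + 1) = 10 + 2*(-3*9 + 1) = 10 + 2*(-27 + 1) = 10 + 2*(-26) = 10 - 52 = -42)
s(5)*W = -2*(-42) = 84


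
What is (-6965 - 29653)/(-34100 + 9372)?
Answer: 18309/12364 ≈ 1.4808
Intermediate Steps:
(-6965 - 29653)/(-34100 + 9372) = -36618/(-24728) = -36618*(-1/24728) = 18309/12364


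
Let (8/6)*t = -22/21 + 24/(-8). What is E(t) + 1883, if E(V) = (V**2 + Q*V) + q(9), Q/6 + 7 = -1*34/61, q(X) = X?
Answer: 97506813/47824 ≈ 2038.9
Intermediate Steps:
t = -85/28 (t = 3*(-22/21 + 24/(-8))/4 = 3*(-22*1/21 + 24*(-1/8))/4 = 3*(-22/21 - 3)/4 = (3/4)*(-85/21) = -85/28 ≈ -3.0357)
Q = -2766/61 (Q = -42 + 6*(-1*34/61) = -42 + 6*(-34*1/61) = -42 + 6*(-34/61) = -42 - 204/61 = -2766/61 ≈ -45.344)
E(V) = 9 + V**2 - 2766*V/61 (E(V) = (V**2 - 2766*V/61) + 9 = 9 + V**2 - 2766*V/61)
E(t) + 1883 = (9 + (-85/28)**2 - 2766/61*(-85/28)) + 1883 = (9 + 7225/784 + 117555/854) + 1883 = 7454221/47824 + 1883 = 97506813/47824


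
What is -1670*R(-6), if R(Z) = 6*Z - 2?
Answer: 63460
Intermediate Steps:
R(Z) = -2 + 6*Z
-1670*R(-6) = -1670*(-2 + 6*(-6)) = -1670*(-2 - 36) = -1670*(-38) = 63460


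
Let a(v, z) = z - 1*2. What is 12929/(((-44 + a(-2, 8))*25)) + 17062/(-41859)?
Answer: -557403911/39766050 ≈ -14.017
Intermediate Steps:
a(v, z) = -2 + z (a(v, z) = z - 2 = -2 + z)
12929/(((-44 + a(-2, 8))*25)) + 17062/(-41859) = 12929/(((-44 + (-2 + 8))*25)) + 17062/(-41859) = 12929/(((-44 + 6)*25)) + 17062*(-1/41859) = 12929/((-38*25)) - 17062/41859 = 12929/(-950) - 17062/41859 = 12929*(-1/950) - 17062/41859 = -12929/950 - 17062/41859 = -557403911/39766050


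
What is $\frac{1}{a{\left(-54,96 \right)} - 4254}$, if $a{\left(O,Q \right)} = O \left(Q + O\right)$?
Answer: $- \frac{1}{6522} \approx -0.00015333$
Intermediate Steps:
$a{\left(O,Q \right)} = O \left(O + Q\right)$
$\frac{1}{a{\left(-54,96 \right)} - 4254} = \frac{1}{- 54 \left(-54 + 96\right) - 4254} = \frac{1}{\left(-54\right) 42 - 4254} = \frac{1}{-2268 - 4254} = \frac{1}{-6522} = - \frac{1}{6522}$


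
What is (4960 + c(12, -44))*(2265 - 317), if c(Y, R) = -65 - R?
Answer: 9621172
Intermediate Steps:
(4960 + c(12, -44))*(2265 - 317) = (4960 + (-65 - 1*(-44)))*(2265 - 317) = (4960 + (-65 + 44))*1948 = (4960 - 21)*1948 = 4939*1948 = 9621172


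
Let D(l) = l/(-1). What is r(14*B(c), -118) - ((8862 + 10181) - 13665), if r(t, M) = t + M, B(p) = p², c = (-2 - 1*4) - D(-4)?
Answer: -4096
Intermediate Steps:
D(l) = -l (D(l) = l*(-1) = -l)
c = -10 (c = (-2 - 1*4) - (-1)*(-4) = (-2 - 4) - 1*4 = -6 - 4 = -10)
r(t, M) = M + t
r(14*B(c), -118) - ((8862 + 10181) - 13665) = (-118 + 14*(-10)²) - ((8862 + 10181) - 13665) = (-118 + 14*100) - (19043 - 13665) = (-118 + 1400) - 1*5378 = 1282 - 5378 = -4096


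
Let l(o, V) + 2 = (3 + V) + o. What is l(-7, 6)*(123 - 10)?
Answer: 0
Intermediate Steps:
l(o, V) = 1 + V + o (l(o, V) = -2 + ((3 + V) + o) = -2 + (3 + V + o) = 1 + V + o)
l(-7, 6)*(123 - 10) = (1 + 6 - 7)*(123 - 10) = 0*113 = 0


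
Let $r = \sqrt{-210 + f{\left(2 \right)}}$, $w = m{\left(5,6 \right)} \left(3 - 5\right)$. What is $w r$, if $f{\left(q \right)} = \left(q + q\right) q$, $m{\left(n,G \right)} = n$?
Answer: $- 10 i \sqrt{202} \approx - 142.13 i$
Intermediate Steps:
$f{\left(q \right)} = 2 q^{2}$ ($f{\left(q \right)} = 2 q q = 2 q^{2}$)
$w = -10$ ($w = 5 \left(3 - 5\right) = 5 \left(-2\right) = -10$)
$r = i \sqrt{202}$ ($r = \sqrt{-210 + 2 \cdot 2^{2}} = \sqrt{-210 + 2 \cdot 4} = \sqrt{-210 + 8} = \sqrt{-202} = i \sqrt{202} \approx 14.213 i$)
$w r = - 10 i \sqrt{202}$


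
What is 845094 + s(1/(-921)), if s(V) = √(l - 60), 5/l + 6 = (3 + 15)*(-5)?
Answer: 845094 + I*√34590/24 ≈ 8.4509e+5 + 7.7493*I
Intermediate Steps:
l = -5/96 (l = 5/(-6 + (3 + 15)*(-5)) = 5/(-6 + 18*(-5)) = 5/(-6 - 90) = 5/(-96) = 5*(-1/96) = -5/96 ≈ -0.052083)
s(V) = I*√34590/24 (s(V) = √(-5/96 - 60) = √(-5765/96) = I*√34590/24)
845094 + s(1/(-921)) = 845094 + I*√34590/24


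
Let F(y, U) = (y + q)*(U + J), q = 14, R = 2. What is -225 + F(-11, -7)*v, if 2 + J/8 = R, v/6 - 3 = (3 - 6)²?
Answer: -1737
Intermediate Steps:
v = 72 (v = 18 + 6*(3 - 6)² = 18 + 6*(-3)² = 18 + 6*9 = 18 + 54 = 72)
J = 0 (J = -16 + 8*2 = -16 + 16 = 0)
F(y, U) = U*(14 + y) (F(y, U) = (y + 14)*(U + 0) = (14 + y)*U = U*(14 + y))
-225 + F(-11, -7)*v = -225 - 7*(14 - 11)*72 = -225 - 7*3*72 = -225 - 21*72 = -225 - 1512 = -1737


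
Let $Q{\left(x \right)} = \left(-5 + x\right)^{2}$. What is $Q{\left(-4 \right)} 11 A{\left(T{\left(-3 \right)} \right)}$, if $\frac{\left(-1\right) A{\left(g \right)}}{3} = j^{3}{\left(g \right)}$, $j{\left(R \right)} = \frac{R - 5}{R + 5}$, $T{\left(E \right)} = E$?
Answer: $171072$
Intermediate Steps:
$j{\left(R \right)} = \frac{-5 + R}{5 + R}$
$A{\left(g \right)} = - \frac{3 \left(-5 + g\right)^{3}}{\left(5 + g\right)^{3}}$ ($A{\left(g \right)} = - 3 \left(\frac{-5 + g}{5 + g}\right)^{3} = - 3 \frac{\left(-5 + g\right)^{3}}{\left(5 + g\right)^{3}} = - \frac{3 \left(-5 + g\right)^{3}}{\left(5 + g\right)^{3}}$)
$Q{\left(-4 \right)} 11 A{\left(T{\left(-3 \right)} \right)} = \left(-5 - 4\right)^{2} \cdot 11 \left(- \frac{3 \left(-5 - 3\right)^{3}}{\left(5 - 3\right)^{3}}\right) = \left(-9\right)^{2} \cdot 11 \left(- \frac{3 \left(-8\right)^{3}}{8}\right) = 81 \cdot 11 \left(\left(-3\right) \left(-512\right) \frac{1}{8}\right) = 891 \cdot 192 = 171072$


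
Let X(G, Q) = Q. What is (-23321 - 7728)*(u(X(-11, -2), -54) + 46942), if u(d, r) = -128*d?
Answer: -1465450702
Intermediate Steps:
(-23321 - 7728)*(u(X(-11, -2), -54) + 46942) = (-23321 - 7728)*(-128*(-2) + 46942) = -31049*(256 + 46942) = -31049*47198 = -1465450702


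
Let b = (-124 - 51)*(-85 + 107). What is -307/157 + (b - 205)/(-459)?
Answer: 495722/72063 ≈ 6.8790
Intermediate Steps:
b = -3850 (b = -175*22 = -3850)
-307/157 + (b - 205)/(-459) = -307/157 + (-3850 - 205)/(-459) = -307*1/157 - 4055*(-1/459) = -307/157 + 4055/459 = 495722/72063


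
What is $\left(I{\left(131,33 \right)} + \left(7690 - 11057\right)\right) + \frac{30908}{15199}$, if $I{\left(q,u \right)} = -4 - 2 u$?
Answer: $- \frac{52208055}{15199} \approx -3435.0$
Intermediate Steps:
$\left(I{\left(131,33 \right)} + \left(7690 - 11057\right)\right) + \frac{30908}{15199} = \left(\left(-4 - 66\right) + \left(7690 - 11057\right)\right) + \frac{30908}{15199} = \left(\left(-4 - 66\right) - 3367\right) + 30908 \cdot \frac{1}{15199} = \left(-70 - 3367\right) + \frac{30908}{15199} = -3437 + \frac{30908}{15199} = - \frac{52208055}{15199}$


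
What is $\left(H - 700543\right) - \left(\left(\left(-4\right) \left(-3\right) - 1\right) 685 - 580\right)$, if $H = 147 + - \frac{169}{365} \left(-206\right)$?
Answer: $- \frac{258148301}{365} \approx -7.0726 \cdot 10^{5}$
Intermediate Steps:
$H = \frac{88469}{365}$ ($H = 147 + \left(-169\right) \frac{1}{365} \left(-206\right) = 147 - - \frac{34814}{365} = 147 + \frac{34814}{365} = \frac{88469}{365} \approx 242.38$)
$\left(H - 700543\right) - \left(\left(\left(-4\right) \left(-3\right) - 1\right) 685 - 580\right) = \left(\frac{88469}{365} - 700543\right) - \left(\left(\left(-4\right) \left(-3\right) - 1\right) 685 - 580\right) = - \frac{255609726}{365} - \left(\left(12 - 1\right) 685 - 580\right) = - \frac{255609726}{365} - \left(11 \cdot 685 - 580\right) = - \frac{255609726}{365} - \left(7535 - 580\right) = - \frac{255609726}{365} - 6955 = - \frac{258148301}{365}$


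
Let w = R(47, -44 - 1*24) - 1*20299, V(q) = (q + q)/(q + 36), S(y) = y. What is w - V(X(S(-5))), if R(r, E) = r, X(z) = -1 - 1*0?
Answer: -708818/35 ≈ -20252.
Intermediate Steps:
X(z) = -1 (X(z) = -1 + 0 = -1)
V(q) = 2*q/(36 + q) (V(q) = (2*q)/(36 + q) = 2*q/(36 + q))
w = -20252 (w = 47 - 1*20299 = 47 - 20299 = -20252)
w - V(X(S(-5))) = -20252 - 2*(-1)/(36 - 1) = -20252 - 2*(-1)/35 = -20252 - 1*(-2/35) = -20252 + 2/35 = -708818/35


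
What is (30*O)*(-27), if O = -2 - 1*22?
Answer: 19440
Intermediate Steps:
O = -24 (O = -2 - 22 = -24)
(30*O)*(-27) = (30*(-24))*(-27) = -720*(-27) = 19440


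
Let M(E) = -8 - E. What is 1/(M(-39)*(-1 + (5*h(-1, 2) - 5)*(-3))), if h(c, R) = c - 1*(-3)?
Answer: -1/496 ≈ -0.0020161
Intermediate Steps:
h(c, R) = 3 + c (h(c, R) = c + 3 = 3 + c)
1/(M(-39)*(-1 + (5*h(-1, 2) - 5)*(-3))) = 1/((-8 - 1*(-39))*(-1 + (5*(3 - 1) - 5)*(-3))) = 1/((-8 + 39)*(-1 + (5*2 - 5)*(-3))) = 1/(31*(-1 + (10 - 5)*(-3))) = 1/(31*(-1 + 5*(-3))) = 1/(31*(-1 - 15)) = 1/(31*(-16)) = 1/(-496) = -1/496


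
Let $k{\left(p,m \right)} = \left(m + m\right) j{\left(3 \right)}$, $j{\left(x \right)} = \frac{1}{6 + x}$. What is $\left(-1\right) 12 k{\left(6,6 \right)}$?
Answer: $-16$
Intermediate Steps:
$k{\left(p,m \right)} = \frac{2 m}{9}$ ($k{\left(p,m \right)} = \frac{m + m}{6 + 3} = \frac{2 m}{9}$)
$\left(-1\right) 12 k{\left(6,6 \right)} = \left(-1\right) 12 \cdot \frac{2}{9} \cdot 6 = \left(-12\right) \frac{4}{3} = -16$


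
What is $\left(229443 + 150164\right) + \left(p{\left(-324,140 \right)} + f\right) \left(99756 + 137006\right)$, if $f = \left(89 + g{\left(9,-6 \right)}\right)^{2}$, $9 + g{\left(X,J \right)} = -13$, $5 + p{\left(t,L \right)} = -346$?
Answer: $980100763$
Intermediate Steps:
$p{\left(t,L \right)} = -351$ ($p{\left(t,L \right)} = -5 - 346 = -351$)
$g{\left(X,J \right)} = -22$ ($g{\left(X,J \right)} = -9 - 13 = -22$)
$f = 4489$ ($f = \left(89 - 22\right)^{2} = 67^{2} = 4489$)
$\left(229443 + 150164\right) + \left(p{\left(-324,140 \right)} + f\right) \left(99756 + 137006\right) = \left(229443 + 150164\right) + \left(-351 + 4489\right) \left(99756 + 137006\right) = 379607 + 4138 \cdot 236762 = 379607 + 979721156 = 980100763$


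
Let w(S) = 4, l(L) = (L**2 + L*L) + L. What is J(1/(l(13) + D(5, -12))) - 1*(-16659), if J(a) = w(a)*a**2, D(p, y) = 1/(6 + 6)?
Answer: 295686738747/17749369 ≈ 16659.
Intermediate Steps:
D(p, y) = 1/12
l(L) = L + 2*L**2 (l(L) = (L**2 + L**2) + L = 2*L**2 + L = L + 2*L**2)
J(a) = 4*a**2
J(1/(l(13) + D(5, -12))) - 1*(-16659) = 4*(1/(13*(1 + 2*13) + 1/12))**2 - 1*(-16659) = 4*(1/(13*(1 + 26) + 1/12))**2 + 16659 = 4*(1/(13*27 + 1/12))**2 + 16659 = 4*(1/(351 + 1/12))**2 + 16659 = 4*(1/(4213/12))**2 + 16659 = 4*(12/4213)**2 + 16659 = 4*(144/17749369) + 16659 = 576/17749369 + 16659 = 295686738747/17749369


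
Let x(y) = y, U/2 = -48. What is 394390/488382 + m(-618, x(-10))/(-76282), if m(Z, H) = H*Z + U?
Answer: 6778385473/9313688931 ≈ 0.72779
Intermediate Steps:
U = -96 (U = 2*(-48) = -96)
m(Z, H) = -96 + H*Z (m(Z, H) = H*Z - 96 = -96 + H*Z)
394390/488382 + m(-618, x(-10))/(-76282) = 394390/488382 + (-96 - 10*(-618))/(-76282) = 394390*(1/488382) + (-96 + 6180)*(-1/76282) = 197195/244191 + 6084*(-1/76282) = 197195/244191 - 3042/38141 = 6778385473/9313688931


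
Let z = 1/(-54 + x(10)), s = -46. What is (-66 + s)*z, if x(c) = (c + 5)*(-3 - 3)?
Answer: 7/9 ≈ 0.77778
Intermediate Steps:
x(c) = -30 - 6*c (x(c) = (5 + c)*(-6) = -30 - 6*c)
z = -1/144 (z = 1/(-54 + (-30 - 6*10)) = 1/(-54 + (-30 - 60)) = 1/(-54 - 90) = 1/(-144) = -1/144 ≈ -0.0069444)
(-66 + s)*z = (-66 - 46)*(-1/144) = -112*(-1/144) = 7/9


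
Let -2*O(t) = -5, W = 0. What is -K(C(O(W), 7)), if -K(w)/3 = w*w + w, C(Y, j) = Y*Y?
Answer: 2175/16 ≈ 135.94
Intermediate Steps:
O(t) = 5/2 (O(t) = -1/2*(-5) = 5/2)
C(Y, j) = Y**2
K(w) = -3*w - 3*w**2 (K(w) = -3*(w*w + w) = -3*(w**2 + w) = -3*(w + w**2) = -3*w - 3*w**2)
-K(C(O(W), 7)) = -(-3)*(5/2)**2*(1 + (5/2)**2) = -(-3)*25*(1 + 25/4)/4 = -(-3)*25*29/(4*4) = -1*(-2175/16) = 2175/16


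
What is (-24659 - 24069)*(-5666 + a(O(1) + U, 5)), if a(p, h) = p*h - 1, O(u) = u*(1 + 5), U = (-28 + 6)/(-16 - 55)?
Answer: 19496901176/71 ≈ 2.7460e+8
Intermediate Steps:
U = 22/71 (U = -22/(-71) = -22*(-1/71) = 22/71 ≈ 0.30986)
O(u) = 6*u (O(u) = u*6 = 6*u)
a(p, h) = -1 + h*p (a(p, h) = h*p - 1 = -1 + h*p)
(-24659 - 24069)*(-5666 + a(O(1) + U, 5)) = (-24659 - 24069)*(-5666 + (-1 + 5*(6*1 + 22/71))) = -48728*(-5666 + (-1 + 5*(6 + 22/71))) = -48728*(-5666 + (-1 + 5*(448/71))) = -48728*(-5666 + (-1 + 2240/71)) = -48728*(-5666 + 2169/71) = -48728*(-400117/71) = 19496901176/71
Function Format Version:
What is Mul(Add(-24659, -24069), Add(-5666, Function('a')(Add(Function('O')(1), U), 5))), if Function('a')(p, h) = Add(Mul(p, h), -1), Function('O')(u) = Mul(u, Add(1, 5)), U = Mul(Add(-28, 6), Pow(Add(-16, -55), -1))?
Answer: Rational(19496901176, 71) ≈ 2.7460e+8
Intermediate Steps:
U = Rational(22, 71) (U = Mul(-22, Pow(-71, -1)) = Mul(-22, Rational(-1, 71)) = Rational(22, 71) ≈ 0.30986)
Function('O')(u) = Mul(6, u) (Function('O')(u) = Mul(u, 6) = Mul(6, u))
Function('a')(p, h) = Add(-1, Mul(h, p)) (Function('a')(p, h) = Add(Mul(h, p), -1) = Add(-1, Mul(h, p)))
Mul(Add(-24659, -24069), Add(-5666, Function('a')(Add(Function('O')(1), U), 5))) = Mul(Add(-24659, -24069), Add(-5666, Add(-1, Mul(5, Add(Mul(6, 1), Rational(22, 71)))))) = Mul(-48728, Add(-5666, Add(-1, Mul(5, Add(6, Rational(22, 71)))))) = Mul(-48728, Add(-5666, Add(-1, Mul(5, Rational(448, 71))))) = Mul(-48728, Add(-5666, Add(-1, Rational(2240, 71)))) = Mul(-48728, Add(-5666, Rational(2169, 71))) = Mul(-48728, Rational(-400117, 71)) = Rational(19496901176, 71)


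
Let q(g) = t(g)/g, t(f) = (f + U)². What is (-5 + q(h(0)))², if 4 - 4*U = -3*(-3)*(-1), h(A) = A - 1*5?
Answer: 201601/6400 ≈ 31.500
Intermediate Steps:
h(A) = -5 + A (h(A) = A - 5 = -5 + A)
U = 13/4 (U = 1 - (-3*(-3))*(-1)/4 = 1 - 9*(-1)/4 = 1 - ¼*(-9) = 1 + 9/4 = 13/4 ≈ 3.2500)
t(f) = (13/4 + f)² (t(f) = (f + 13/4)² = (13/4 + f)²)
q(g) = (13 + 4*g)²/(16*g) (q(g) = ((13 + 4*g)²/16)/g = (13 + 4*g)²/(16*g))
(-5 + q(h(0)))² = (-5 + (13 + 4*(-5 + 0))²/(16*(-5 + 0)))² = (-5 + (1/16)*(13 + 4*(-5))²/(-5))² = (-5 + (1/16)*(-⅕)*(13 - 20)²)² = (-5 + (1/16)*(-⅕)*(-7)²)² = (-5 + (1/16)*(-⅕)*49)² = (-5 - 49/80)² = (-449/80)² = 201601/6400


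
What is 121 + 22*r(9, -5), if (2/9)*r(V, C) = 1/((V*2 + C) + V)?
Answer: 251/2 ≈ 125.50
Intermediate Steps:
r(V, C) = 9/(2*(C + 3*V)) (r(V, C) = 9/(2*((V*2 + C) + V)) = 9/(2*((2*V + C) + V)) = 9/(2*((C + 2*V) + V)) = 9/(2*(C + 3*V)))
121 + 22*r(9, -5) = 121 + 22*(9/(2*(-5 + 3*9))) = 121 + 22*(9/(2*(-5 + 27))) = 121 + 22*((9/2)/22) = 121 + 22*((9/2)*(1/22)) = 121 + 22*(9/44) = 121 + 9/2 = 251/2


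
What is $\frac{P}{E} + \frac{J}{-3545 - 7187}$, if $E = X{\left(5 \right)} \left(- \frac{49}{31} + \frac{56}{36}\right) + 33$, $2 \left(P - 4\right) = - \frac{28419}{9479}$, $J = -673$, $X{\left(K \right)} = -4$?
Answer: $\frac{129896120327}{939463879580} \approx 0.13827$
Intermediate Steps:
$P = \frac{47413}{18958}$ ($P = 4 + \frac{\left(-28419\right) \frac{1}{9479}}{2} = 4 + \frac{1}{2} \left(- \frac{28419}{9479}\right) = 4 - \frac{28419}{18958} = \frac{47413}{18958} \approx 2.5009$)
$E = \frac{9235}{279}$ ($E = - 4 \left(- \frac{49}{31} + \frac{56}{36}\right) + 33 = - 4 \left(\left(-49\right) \frac{1}{31} + 56 \cdot \frac{1}{36}\right) + 33 = - 4 \left(- \frac{49}{31} + \frac{14}{9}\right) + 33 = \left(-4\right) \left(- \frac{7}{279}\right) + 33 = \frac{28}{279} + 33 = \frac{9235}{279} \approx 33.1$)
$\frac{P}{E} + \frac{J}{-3545 - 7187} = \frac{47413}{18958 \cdot \frac{9235}{279}} - \frac{673}{-3545 - 7187} = \frac{47413}{18958} \cdot \frac{279}{9235} - \frac{673}{-3545 - 7187} = \frac{13228227}{175077130} - \frac{673}{-10732} = \frac{13228227}{175077130} - - \frac{673}{10732} = \frac{13228227}{175077130} + \frac{673}{10732} = \frac{129896120327}{939463879580}$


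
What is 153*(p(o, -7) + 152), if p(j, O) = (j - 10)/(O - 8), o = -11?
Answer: 117351/5 ≈ 23470.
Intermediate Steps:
p(j, O) = (-10 + j)/(-8 + O)
153*(p(o, -7) + 152) = 153*((-10 - 11)/(-8 - 7) + 152) = 153*(-21/(-15) + 152) = 153*(-1/15*(-21) + 152) = 153*(7/5 + 152) = 153*(767/5) = 117351/5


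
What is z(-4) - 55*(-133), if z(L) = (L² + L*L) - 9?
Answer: 7338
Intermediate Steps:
z(L) = -9 + 2*L² (z(L) = (L² + L²) - 9 = 2*L² - 9 = -9 + 2*L²)
z(-4) - 55*(-133) = (-9 + 2*(-4)²) - 55*(-133) = (-9 + 2*16) + 7315 = (-9 + 32) + 7315 = 23 + 7315 = 7338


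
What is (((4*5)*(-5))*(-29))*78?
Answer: 226200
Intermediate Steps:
(((4*5)*(-5))*(-29))*78 = ((20*(-5))*(-29))*78 = -100*(-29)*78 = 2900*78 = 226200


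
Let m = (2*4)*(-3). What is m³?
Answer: -13824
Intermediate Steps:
m = -24 (m = 8*(-3) = -24)
m³ = (-24)³ = -13824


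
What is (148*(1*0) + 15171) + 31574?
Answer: 46745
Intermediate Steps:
(148*(1*0) + 15171) + 31574 = (148*0 + 15171) + 31574 = (0 + 15171) + 31574 = 15171 + 31574 = 46745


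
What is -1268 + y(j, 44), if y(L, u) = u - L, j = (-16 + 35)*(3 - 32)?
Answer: -673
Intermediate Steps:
j = -551 (j = 19*(-29) = -551)
-1268 + y(j, 44) = -1268 + (44 - 1*(-551)) = -1268 + (44 + 551) = -1268 + 595 = -673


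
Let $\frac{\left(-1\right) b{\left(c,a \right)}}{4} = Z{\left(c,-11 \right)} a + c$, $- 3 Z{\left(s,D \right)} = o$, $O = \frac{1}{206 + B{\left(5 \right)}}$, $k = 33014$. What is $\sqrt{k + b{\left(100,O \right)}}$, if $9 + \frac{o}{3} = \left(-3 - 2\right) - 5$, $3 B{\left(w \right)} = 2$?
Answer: $\frac{\sqrt{783542515}}{155} \approx 180.59$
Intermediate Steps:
$B{\left(w \right)} = \frac{2}{3}$ ($B{\left(w \right)} = \frac{1}{3} \cdot 2 = \frac{2}{3}$)
$o = -57$ ($o = -27 + 3 \left(\left(-3 - 2\right) - 5\right) = -27 + 3 \left(-5 - 5\right) = -27 + 3 \left(-10\right) = -27 - 30 = -57$)
$O = \frac{3}{620}$ ($O = \frac{1}{206 + \frac{2}{3}} = \frac{1}{\frac{620}{3}} = \frac{3}{620} \approx 0.0048387$)
$Z{\left(s,D \right)} = 19$ ($Z{\left(s,D \right)} = \left(- \frac{1}{3}\right) \left(-57\right) = 19$)
$b{\left(c,a \right)} = - 76 a - 4 c$ ($b{\left(c,a \right)} = - 4 \left(19 a + c\right) = - 4 \left(c + 19 a\right) = - 76 a - 4 c$)
$\sqrt{k + b{\left(100,O \right)}} = \sqrt{33014 - \frac{62057}{155}} = \sqrt{\frac{5055113}{155}} = \frac{\sqrt{783542515}}{155}$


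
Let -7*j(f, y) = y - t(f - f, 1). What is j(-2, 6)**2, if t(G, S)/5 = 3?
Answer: 81/49 ≈ 1.6531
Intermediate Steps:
t(G, S) = 15 (t(G, S) = 5*3 = 15)
j(f, y) = 15/7 - y/7 (j(f, y) = -(y - 1*15)/7 = -(y - 15)/7 = -(-15 + y)/7 = 15/7 - y/7)
j(-2, 6)**2 = (15/7 - 1/7*6)**2 = (15/7 - 6/7)**2 = (9/7)**2 = 81/49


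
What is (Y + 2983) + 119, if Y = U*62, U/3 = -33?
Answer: -3036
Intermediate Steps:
U = -99 (U = 3*(-33) = -99)
Y = -6138 (Y = -99*62 = -6138)
(Y + 2983) + 119 = (-6138 + 2983) + 119 = -3155 + 119 = -3036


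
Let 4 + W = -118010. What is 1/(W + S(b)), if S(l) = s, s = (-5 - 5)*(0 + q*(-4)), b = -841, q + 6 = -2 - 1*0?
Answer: -1/118334 ≈ -8.4507e-6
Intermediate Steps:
q = -8 (q = -6 + (-2 - 1*0) = -6 + (-2 + 0) = -6 - 2 = -8)
W = -118014 (W = -4 - 118010 = -118014)
s = -320 (s = (-5 - 5)*(0 - 8*(-4)) = -10*(0 + 32) = -10*32 = -320)
S(l) = -320
1/(W + S(b)) = 1/(-118014 - 320) = 1/(-118334) = -1/118334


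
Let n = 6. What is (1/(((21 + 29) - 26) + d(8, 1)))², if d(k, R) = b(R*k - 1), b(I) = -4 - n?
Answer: 1/196 ≈ 0.0051020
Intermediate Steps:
b(I) = -10 (b(I) = -4 - 1*6 = -4 - 6 = -10)
d(k, R) = -10
(1/(((21 + 29) - 26) + d(8, 1)))² = (1/(((21 + 29) - 26) - 10))² = (1/((50 - 26) - 10))² = (1/(24 - 10))² = (1/14)² = 1/196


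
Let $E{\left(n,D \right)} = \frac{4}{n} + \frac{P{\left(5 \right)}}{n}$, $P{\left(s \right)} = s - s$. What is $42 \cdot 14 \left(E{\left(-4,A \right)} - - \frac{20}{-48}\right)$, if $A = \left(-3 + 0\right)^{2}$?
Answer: $-833$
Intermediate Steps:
$P{\left(s \right)} = 0$
$A = 9$ ($A = \left(-3\right)^{2} = 9$)
$E{\left(n,D \right)} = \frac{4}{n}$ ($E{\left(n,D \right)} = \frac{4}{n} + \frac{0}{n} = \frac{4}{n} + 0 = \frac{4}{n}$)
$42 \cdot 14 \left(E{\left(-4,A \right)} - - \frac{20}{-48}\right) = 42 \cdot 14 \left(\frac{4}{-4} - - \frac{20}{-48}\right) = 588 \left(4 \left(- \frac{1}{4}\right) - \left(-20\right) \left(- \frac{1}{48}\right)\right) = 588 \left(-1 - \frac{5}{12}\right) = 588 \left(- \frac{17}{12}\right) = -833$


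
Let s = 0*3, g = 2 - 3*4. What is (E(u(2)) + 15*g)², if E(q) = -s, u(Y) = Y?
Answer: 22500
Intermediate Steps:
g = -10 (g = 2 - 12 = -10)
s = 0
E(q) = 0 (E(q) = -1*0 = 0)
(E(u(2)) + 15*g)² = (0 + 15*(-10))² = (0 - 150)² = (-150)² = 22500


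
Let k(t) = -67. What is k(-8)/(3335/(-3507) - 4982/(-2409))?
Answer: -62893369/1048651 ≈ -59.976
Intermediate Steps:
k(-8)/(3335/(-3507) - 4982/(-2409)) = -67/(3335/(-3507) - 4982/(-2409)) = -67/(3335*(-1/3507) - 4982*(-1/2409)) = -67/(-3335/3507 + 4982/2409) = -67/1048651/938707 = -67*938707/1048651 = -62893369/1048651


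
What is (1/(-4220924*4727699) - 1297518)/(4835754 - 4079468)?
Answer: -25892306675251239769/15091882383287984536 ≈ -1.7156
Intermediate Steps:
(1/(-4220924*4727699) - 1297518)/(4835754 - 4079468) = (-1/4220924*1/4727699 - 1297518)/756286 = (-1/19955258173876 - 1297518)*(1/756286) = -25892306675251239769/19955258173876*1/756286 = -25892306675251239769/15091882383287984536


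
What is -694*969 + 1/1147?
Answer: -771341441/1147 ≈ -6.7249e+5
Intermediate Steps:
-694*969 + 1/1147 = -672486 + 1/1147 = -771341441/1147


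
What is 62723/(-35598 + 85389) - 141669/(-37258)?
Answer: 9390774713/1855113078 ≈ 5.0621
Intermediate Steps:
62723/(-35598 + 85389) - 141669/(-37258) = 62723/49791 - 141669*(-1/37258) = 62723*(1/49791) + 141669/37258 = 62723/49791 + 141669/37258 = 9390774713/1855113078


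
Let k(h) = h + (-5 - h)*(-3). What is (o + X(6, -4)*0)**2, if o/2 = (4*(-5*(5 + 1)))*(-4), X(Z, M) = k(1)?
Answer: 921600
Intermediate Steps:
k(h) = 15 + 4*h (k(h) = h + (15 + 3*h) = 15 + 4*h)
X(Z, M) = 19 (X(Z, M) = 15 + 4*1 = 15 + 4 = 19)
o = 960 (o = 2*((4*(-5*(5 + 1)))*(-4)) = 2*((4*(-5*6))*(-4)) = 2*((4*(-30))*(-4)) = 2*(-120*(-4)) = 2*480 = 960)
(o + X(6, -4)*0)**2 = (960 + 19*0)**2 = (960 + 0)**2 = 960**2 = 921600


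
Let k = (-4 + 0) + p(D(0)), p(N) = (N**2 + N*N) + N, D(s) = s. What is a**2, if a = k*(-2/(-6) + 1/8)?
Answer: 121/36 ≈ 3.3611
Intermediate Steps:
p(N) = N + 2*N**2 (p(N) = (N**2 + N**2) + N = 2*N**2 + N = N + 2*N**2)
k = -4 (k = (-4 + 0) + 0*(1 + 2*0) = -4 + 0*(1 + 0) = -4 + 0*1 = -4 + 0 = -4)
a = -11/6 (a = -4*(-2/(-6) + 1/8) = -4*(-2*(-1/6) + 1*(1/8)) = -4*(1/3 + 1/8) = -4*11/24 = -11/6 ≈ -1.8333)
a**2 = (-11/6)**2 = 121/36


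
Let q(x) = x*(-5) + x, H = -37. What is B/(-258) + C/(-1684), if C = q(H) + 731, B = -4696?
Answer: 3840641/217236 ≈ 17.680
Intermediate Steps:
q(x) = -4*x (q(x) = -5*x + x = -4*x)
C = 879 (C = -4*(-37) + 731 = 148 + 731 = 879)
B/(-258) + C/(-1684) = -4696/(-258) + 879/(-1684) = -4696*(-1/258) + 879*(-1/1684) = 2348/129 - 879/1684 = 3840641/217236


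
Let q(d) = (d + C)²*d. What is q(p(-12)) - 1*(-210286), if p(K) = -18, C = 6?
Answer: 207694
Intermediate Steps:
q(d) = d*(6 + d)² (q(d) = (d + 6)²*d = (6 + d)²*d = d*(6 + d)²)
q(p(-12)) - 1*(-210286) = -18*(6 - 18)² - 1*(-210286) = -18*(-12)² + 210286 = -18*144 + 210286 = -2592 + 210286 = 207694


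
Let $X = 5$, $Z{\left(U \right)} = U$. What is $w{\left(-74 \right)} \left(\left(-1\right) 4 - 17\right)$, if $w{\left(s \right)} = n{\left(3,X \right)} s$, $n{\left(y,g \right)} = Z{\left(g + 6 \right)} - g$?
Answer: $9324$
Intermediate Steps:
$n{\left(y,g \right)} = 6$ ($n{\left(y,g \right)} = \left(g + 6\right) - g = \left(6 + g\right) - g = 6$)
$w{\left(s \right)} = 6 s$
$w{\left(-74 \right)} \left(\left(-1\right) 4 - 17\right) = 6 \left(-74\right) \left(\left(-1\right) 4 - 17\right) = - 444 \left(-4 - 17\right) = \left(-444\right) \left(-21\right) = 9324$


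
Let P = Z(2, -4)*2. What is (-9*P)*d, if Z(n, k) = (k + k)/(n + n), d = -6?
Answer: -216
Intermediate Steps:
Z(n, k) = k/n (Z(n, k) = (2*k)/((2*n)) = (2*k)*(1/(2*n)) = k/n)
P = -4 (P = -4/2*2 = -4*½*2 = -2*2 = -4)
(-9*P)*d = -9*(-4)*(-6) = 36*(-6) = -216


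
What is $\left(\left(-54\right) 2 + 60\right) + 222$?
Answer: $174$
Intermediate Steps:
$\left(\left(-54\right) 2 + 60\right) + 222 = \left(-108 + 60\right) + 222 = -48 + 222 = 174$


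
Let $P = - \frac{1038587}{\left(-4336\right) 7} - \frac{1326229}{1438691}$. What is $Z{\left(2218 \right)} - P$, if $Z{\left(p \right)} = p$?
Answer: $\frac{95399784929567}{43667149232} \approx 2184.7$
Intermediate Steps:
$P = \frac{1453952067009}{43667149232}$ ($P = - \frac{1038587}{-30352} - \frac{1326229}{1438691} = \left(-1038587\right) \left(- \frac{1}{30352}\right) - \frac{1326229}{1438691} = \frac{1038587}{30352} - \frac{1326229}{1438691} = \frac{1453952067009}{43667149232} \approx 33.296$)
$Z{\left(2218 \right)} - P = 2218 - \frac{1453952067009}{43667149232} = \frac{95399784929567}{43667149232}$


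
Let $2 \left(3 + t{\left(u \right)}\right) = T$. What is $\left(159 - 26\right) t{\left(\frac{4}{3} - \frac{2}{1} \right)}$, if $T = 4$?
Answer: $-133$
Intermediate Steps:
$t{\left(u \right)} = -1$ ($t{\left(u \right)} = -3 + \frac{1}{2} \cdot 4 = -3 + 2 = -1$)
$\left(159 - 26\right) t{\left(\frac{4}{3} - \frac{2}{1} \right)} = \left(159 - 26\right) \left(-1\right) = 133 \left(-1\right) = -133$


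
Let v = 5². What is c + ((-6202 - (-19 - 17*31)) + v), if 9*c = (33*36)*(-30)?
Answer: -9591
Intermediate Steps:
v = 25
c = -3960 (c = ((33*36)*(-30))/9 = (1188*(-30))/9 = (⅑)*(-35640) = -3960)
c + ((-6202 - (-19 - 17*31)) + v) = -3960 + ((-6202 - (-19 - 17*31)) + 25) = -3960 + ((-6202 - (-19 - 527)) + 25) = -3960 + ((-6202 - 1*(-546)) + 25) = -3960 + ((-6202 + 546) + 25) = -3960 + (-5656 + 25) = -3960 - 5631 = -9591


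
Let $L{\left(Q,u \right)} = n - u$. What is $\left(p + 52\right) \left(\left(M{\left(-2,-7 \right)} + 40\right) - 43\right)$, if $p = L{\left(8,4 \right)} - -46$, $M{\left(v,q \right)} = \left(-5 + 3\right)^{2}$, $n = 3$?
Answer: $97$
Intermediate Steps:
$L{\left(Q,u \right)} = 3 - u$
$M{\left(v,q \right)} = 4$ ($M{\left(v,q \right)} = \left(-2\right)^{2} = 4$)
$p = 45$ ($p = \left(3 - 4\right) - -46 = \left(3 - 4\right) + 46 = -1 + 46 = 45$)
$\left(p + 52\right) \left(\left(M{\left(-2,-7 \right)} + 40\right) - 43\right) = \left(45 + 52\right) \left(\left(4 + 40\right) - 43\right) = 97 \left(44 - 43\right) = 97 \cdot 1 = 97$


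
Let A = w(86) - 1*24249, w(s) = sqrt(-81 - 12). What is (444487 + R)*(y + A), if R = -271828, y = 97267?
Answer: 12607214862 + 172659*I*sqrt(93) ≈ 1.2607e+10 + 1.6651e+6*I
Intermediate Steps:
w(s) = I*sqrt(93) (w(s) = sqrt(-93) = I*sqrt(93))
A = -24249 + I*sqrt(93) (A = I*sqrt(93) - 1*24249 = I*sqrt(93) - 24249 = -24249 + I*sqrt(93) ≈ -24249.0 + 9.6436*I)
(444487 + R)*(y + A) = (444487 - 271828)*(97267 + (-24249 + I*sqrt(93))) = 172659*(73018 + I*sqrt(93)) = 12607214862 + 172659*I*sqrt(93)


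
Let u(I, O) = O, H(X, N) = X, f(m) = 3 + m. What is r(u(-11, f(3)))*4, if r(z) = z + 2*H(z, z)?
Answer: 72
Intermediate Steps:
r(z) = 3*z (r(z) = z + 2*z = 3*z)
r(u(-11, f(3)))*4 = (3*(3 + 3))*4 = (3*6)*4 = 18*4 = 72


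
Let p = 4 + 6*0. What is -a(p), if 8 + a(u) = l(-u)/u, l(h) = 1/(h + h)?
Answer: 257/32 ≈ 8.0313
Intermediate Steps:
l(h) = 1/(2*h)
p = 4 (p = 4 + 0 = 4)
a(u) = -8 - 1/(2*u²) (a(u) = -8 + (1/(2*((-u))))/u = -8 + ((-1/u)/2)/u = -8 + (-1/(2*u))/u = -8 - 1/(2*u²))
-a(p) = -(-8 - ½/4²) = -(-8 - ½*1/16) = -(-8 - 1/32) = -1*(-257/32) = 257/32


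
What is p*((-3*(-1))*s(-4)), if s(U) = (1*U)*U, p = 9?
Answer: 432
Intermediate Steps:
s(U) = U**2 (s(U) = U*U = U**2)
p*((-3*(-1))*s(-4)) = 9*(-3*(-1)*(-4)**2) = 9*(3*16) = 9*48 = 432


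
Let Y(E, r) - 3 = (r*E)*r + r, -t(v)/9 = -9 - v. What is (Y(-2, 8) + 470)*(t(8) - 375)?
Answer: -78366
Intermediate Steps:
t(v) = 81 + 9*v (t(v) = -9*(-9 - v) = 81 + 9*v)
Y(E, r) = 3 + r + E*r² (Y(E, r) = 3 + ((r*E)*r + r) = 3 + ((E*r)*r + r) = 3 + (E*r² + r) = 3 + (r + E*r²) = 3 + r + E*r²)
(Y(-2, 8) + 470)*(t(8) - 375) = ((3 + 8 - 2*8²) + 470)*((81 + 9*8) - 375) = ((3 + 8 - 2*64) + 470)*((81 + 72) - 375) = ((3 + 8 - 128) + 470)*(153 - 375) = (-117 + 470)*(-222) = 353*(-222) = -78366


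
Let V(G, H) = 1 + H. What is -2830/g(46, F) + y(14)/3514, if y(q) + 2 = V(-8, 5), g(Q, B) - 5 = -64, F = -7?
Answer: 4972428/103663 ≈ 47.967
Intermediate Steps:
g(Q, B) = -59 (g(Q, B) = 5 - 64 = -59)
y(q) = 4 (y(q) = -2 + (1 + 5) = -2 + 6 = 4)
-2830/g(46, F) + y(14)/3514 = -2830/(-59) + 4/3514 = -2830*(-1/59) + 4*(1/3514) = 2830/59 + 2/1757 = 4972428/103663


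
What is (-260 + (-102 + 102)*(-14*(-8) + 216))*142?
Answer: -36920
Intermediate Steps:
(-260 + (-102 + 102)*(-14*(-8) + 216))*142 = (-260 + 0*(112 + 216))*142 = (-260 + 0*328)*142 = (-260 + 0)*142 = -260*142 = -36920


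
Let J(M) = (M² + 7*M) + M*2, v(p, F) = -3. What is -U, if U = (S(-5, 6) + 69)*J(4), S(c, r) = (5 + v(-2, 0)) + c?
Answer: -3432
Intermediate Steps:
J(M) = M² + 9*M (J(M) = (M² + 7*M) + 2*M = M² + 9*M)
S(c, r) = 2 + c (S(c, r) = (5 - 3) + c = 2 + c)
U = 3432 (U = ((2 - 5) + 69)*(4*(9 + 4)) = (-3 + 69)*(4*13) = 66*52 = 3432)
-U = -1*3432 = -3432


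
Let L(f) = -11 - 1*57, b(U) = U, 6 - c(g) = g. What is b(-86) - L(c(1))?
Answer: -18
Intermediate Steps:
c(g) = 6 - g
L(f) = -68 (L(f) = -11 - 57 = -68)
b(-86) - L(c(1)) = -86 - 1*(-68) = -86 + 68 = -18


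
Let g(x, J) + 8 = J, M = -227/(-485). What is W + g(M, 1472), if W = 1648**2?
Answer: 2717368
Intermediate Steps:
M = 227/485 (M = -227*(-1/485) = 227/485 ≈ 0.46804)
g(x, J) = -8 + J
W = 2715904
W + g(M, 1472) = 2715904 + (-8 + 1472) = 2715904 + 1464 = 2717368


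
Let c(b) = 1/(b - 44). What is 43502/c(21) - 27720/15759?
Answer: -1751959126/1751 ≈ -1.0005e+6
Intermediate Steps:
c(b) = 1/(-44 + b)
43502/c(21) - 27720/15759 = 43502/(1/(-44 + 21)) - 27720/15759 = 43502/(1/(-23)) - 27720*1/15759 = 43502/(-1/23) - 3080/1751 = 43502*(-23) - 3080/1751 = -1000546 - 3080/1751 = -1751959126/1751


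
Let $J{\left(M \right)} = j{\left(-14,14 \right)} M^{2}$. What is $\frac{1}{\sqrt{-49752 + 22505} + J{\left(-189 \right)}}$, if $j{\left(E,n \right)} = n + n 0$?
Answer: $\frac{500094}{250094036083} - \frac{i \sqrt{27247}}{250094036083} \approx 1.9996 \cdot 10^{-6} - 6.6002 \cdot 10^{-10} i$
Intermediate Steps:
$j{\left(E,n \right)} = n$ ($j{\left(E,n \right)} = n + 0 = n$)
$J{\left(M \right)} = 14 M^{2}$
$\frac{1}{\sqrt{-49752 + 22505} + J{\left(-189 \right)}} = \frac{1}{\sqrt{-49752 + 22505} + 14 \left(-189\right)^{2}} = \frac{1}{\sqrt{-27247} + 14 \cdot 35721} = \frac{1}{i \sqrt{27247} + 500094} = \frac{1}{500094 + i \sqrt{27247}}$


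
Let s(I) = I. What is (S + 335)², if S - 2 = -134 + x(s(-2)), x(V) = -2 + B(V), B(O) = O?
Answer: 39601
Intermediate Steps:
x(V) = -2 + V
S = -136 (S = 2 + (-134 + (-2 - 2)) = 2 + (-134 - 4) = 2 - 138 = -136)
(S + 335)² = (-136 + 335)² = 199² = 39601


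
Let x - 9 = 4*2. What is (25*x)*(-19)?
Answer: -8075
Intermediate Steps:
x = 17 (x = 9 + 4*2 = 9 + 8 = 17)
(25*x)*(-19) = (25*17)*(-19) = 425*(-19) = -8075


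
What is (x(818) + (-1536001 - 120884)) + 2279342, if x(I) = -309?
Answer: 622148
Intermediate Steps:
(x(818) + (-1536001 - 120884)) + 2279342 = (-309 + (-1536001 - 120884)) + 2279342 = (-309 - 1656885) + 2279342 = -1657194 + 2279342 = 622148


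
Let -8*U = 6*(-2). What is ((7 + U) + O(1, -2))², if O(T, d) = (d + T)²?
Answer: 361/4 ≈ 90.250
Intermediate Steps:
U = 3/2 (U = -3*(-2)/4 = -⅛*(-12) = 3/2 ≈ 1.5000)
O(T, d) = (T + d)²
((7 + U) + O(1, -2))² = ((7 + 3/2) + (1 - 2)²)² = (17/2 + (-1)²)² = (17/2 + 1)² = (19/2)² = 361/4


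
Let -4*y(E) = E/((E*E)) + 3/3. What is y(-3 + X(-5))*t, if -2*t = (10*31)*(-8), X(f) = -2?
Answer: -248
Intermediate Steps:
y(E) = -¼ - 1/(4*E) (y(E) = -(E/((E*E)) + 3/3)/4 = -(E/(E²) + 3*(⅓))/4 = -(E/E² + 1)/4 = -(1/E + 1)/4 = -(1 + 1/E)/4 = -¼ - 1/(4*E))
t = 1240 (t = -10*31*(-8)/2 = -155*(-8) = -½*(-2480) = 1240)
y(-3 + X(-5))*t = ((-1 - (-3 - 2))/(4*(-3 - 2)))*1240 = ((¼)*(-1 - 1*(-5))/(-5))*1240 = ((¼)*(-⅕)*(-1 + 5))*1240 = ((¼)*(-⅕)*4)*1240 = -⅕*1240 = -248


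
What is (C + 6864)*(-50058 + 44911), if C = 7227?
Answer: -72526377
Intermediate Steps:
(C + 6864)*(-50058 + 44911) = (7227 + 6864)*(-50058 + 44911) = 14091*(-5147) = -72526377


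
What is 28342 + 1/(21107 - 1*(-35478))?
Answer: 1603732071/56585 ≈ 28342.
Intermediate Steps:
28342 + 1/(21107 - 1*(-35478)) = 28342 + 1/(21107 + 35478) = 28342 + 1/56585 = 1603732071/56585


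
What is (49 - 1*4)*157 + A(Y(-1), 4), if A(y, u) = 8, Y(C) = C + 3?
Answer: 7073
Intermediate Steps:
Y(C) = 3 + C
(49 - 1*4)*157 + A(Y(-1), 4) = (49 - 1*4)*157 + 8 = (49 - 4)*157 + 8 = 45*157 + 8 = 7065 + 8 = 7073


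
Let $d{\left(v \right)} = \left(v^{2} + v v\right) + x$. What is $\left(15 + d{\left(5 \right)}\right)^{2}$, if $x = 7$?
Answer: $5184$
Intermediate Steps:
$d{\left(v \right)} = 7 + 2 v^{2}$ ($d{\left(v \right)} = \left(v^{2} + v v\right) + 7 = \left(v^{2} + v^{2}\right) + 7 = 2 v^{2} + 7 = 7 + 2 v^{2}$)
$\left(15 + d{\left(5 \right)}\right)^{2} = \left(15 + \left(7 + 2 \cdot 5^{2}\right)\right)^{2} = \left(15 + \left(7 + 2 \cdot 25\right)\right)^{2} = \left(15 + \left(7 + 50\right)\right)^{2} = \left(15 + 57\right)^{2} = 72^{2} = 5184$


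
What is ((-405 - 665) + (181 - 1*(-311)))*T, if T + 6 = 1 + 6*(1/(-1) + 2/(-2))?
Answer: 9826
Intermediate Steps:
T = -17 (T = -6 + (1 + 6*(1/(-1) + 2/(-2))) = -6 + (1 + 6*(1*(-1) + 2*(-1/2))) = -6 + (1 + 6*(-1 - 1)) = -6 + (1 + 6*(-2)) = -6 + (1 - 12) = -6 - 11 = -17)
((-405 - 665) + (181 - 1*(-311)))*T = ((-405 - 665) + (181 - 1*(-311)))*(-17) = (-1070 + (181 + 311))*(-17) = (-1070 + 492)*(-17) = -578*(-17) = 9826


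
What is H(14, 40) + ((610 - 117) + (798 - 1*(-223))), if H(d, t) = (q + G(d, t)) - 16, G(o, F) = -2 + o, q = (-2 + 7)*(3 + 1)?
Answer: 1530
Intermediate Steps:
q = 20 (q = 5*4 = 20)
H(d, t) = 2 + d (H(d, t) = (20 + (-2 + d)) - 16 = (18 + d) - 16 = 2 + d)
H(14, 40) + ((610 - 117) + (798 - 1*(-223))) = (2 + 14) + ((610 - 117) + (798 - 1*(-223))) = 16 + (493 + (798 + 223)) = 16 + (493 + 1021) = 16 + 1514 = 1530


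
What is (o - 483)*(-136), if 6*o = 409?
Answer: 169252/3 ≈ 56417.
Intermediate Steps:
o = 409/6 (o = (1/6)*409 = 409/6 ≈ 68.167)
(o - 483)*(-136) = (409/6 - 483)*(-136) = -2489/6*(-136) = 169252/3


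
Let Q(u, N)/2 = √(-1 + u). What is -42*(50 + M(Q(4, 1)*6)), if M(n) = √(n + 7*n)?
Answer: -2100 - 168*√2*3^(¾) ≈ -2641.6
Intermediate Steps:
Q(u, N) = 2*√(-1 + u)
M(n) = 2*√2*√n (M(n) = √(8*n) = 2*√2*√n)
-42*(50 + M(Q(4, 1)*6)) = -42*(50 + 2*√2*√((2*√(-1 + 4))*6)) = -42*(50 + 2*√2*√((2*√3)*6)) = -42*(50 + 2*√2*√(12*√3)) = -42*(50 + 2*√2*(2*3^(¾))) = -42*(50 + 4*√2*3^(¾)) = -2100 - 168*√2*3^(¾)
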